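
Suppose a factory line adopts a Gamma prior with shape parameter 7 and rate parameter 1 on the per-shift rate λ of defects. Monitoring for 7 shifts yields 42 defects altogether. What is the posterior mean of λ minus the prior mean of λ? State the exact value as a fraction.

Total count 42 over total exposure 7 shifts.
By Gamma–Poisson conjugacy, the posterior is Gamma(α + Σx, β + Σt) = Gamma(7 + 42, 1 + 7) = Gamma(49, 8).
Posterior mean = 49/8 = 49/8; prior mean = 7/1 = 7. Difference = 49/8 − 7 = -7/8.

-7/8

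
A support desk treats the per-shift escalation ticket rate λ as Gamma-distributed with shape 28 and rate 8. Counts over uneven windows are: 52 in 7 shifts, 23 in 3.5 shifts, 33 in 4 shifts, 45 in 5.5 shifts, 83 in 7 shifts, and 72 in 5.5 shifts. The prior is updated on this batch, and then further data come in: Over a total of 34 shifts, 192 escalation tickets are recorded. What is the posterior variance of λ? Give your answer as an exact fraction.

2112/22201

Total count: 52 + 23 + 33 + 45 + 83 + 72 = 308.
Total exposure: 7 + 3.5 + 4 + 5.5 + 7 + 5.5 = 32.5 shifts.
After the first batch: Gamma(28 + 308, 8 + 32.5) = Gamma(336, 81/2).
Total count 192 over total exposure 34 shifts.
After the second batch: Gamma(336 + 192, 81/2 + 34) = Gamma(528, 149/2).
Posterior variance = α'/β'² = 528/(22201/4) = 2112/22201.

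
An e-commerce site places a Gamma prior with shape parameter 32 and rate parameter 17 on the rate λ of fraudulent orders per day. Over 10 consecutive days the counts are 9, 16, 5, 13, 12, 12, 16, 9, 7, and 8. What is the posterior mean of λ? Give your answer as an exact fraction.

Total count: 9 + 16 + 5 + 13 + 12 + 12 + 16 + 9 + 7 + 8 = 107.
Total exposure: 10 days.
Posterior: α' = 32 + 107 = 139, β' = 17 + 10 = 27.
Posterior mean = α'/β' = 139/27.

139/27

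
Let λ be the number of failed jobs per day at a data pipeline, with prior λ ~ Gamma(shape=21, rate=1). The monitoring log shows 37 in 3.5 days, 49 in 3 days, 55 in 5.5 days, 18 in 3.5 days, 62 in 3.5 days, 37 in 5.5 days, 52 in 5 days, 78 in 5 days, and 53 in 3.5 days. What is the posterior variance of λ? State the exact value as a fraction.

154/507

Total count: 37 + 49 + 55 + 18 + 62 + 37 + 52 + 78 + 53 = 441.
Total exposure: 3.5 + 3 + 5.5 + 3.5 + 3.5 + 5.5 + 5 + 5 + 3.5 = 38 days.
Gamma(α, β) with Poisson data over total exposure Σt gives posterior Gamma(α+Σx, β+Σt) = Gamma(462, 39).
Posterior variance = α'/β'² = 462/1521 = 154/507.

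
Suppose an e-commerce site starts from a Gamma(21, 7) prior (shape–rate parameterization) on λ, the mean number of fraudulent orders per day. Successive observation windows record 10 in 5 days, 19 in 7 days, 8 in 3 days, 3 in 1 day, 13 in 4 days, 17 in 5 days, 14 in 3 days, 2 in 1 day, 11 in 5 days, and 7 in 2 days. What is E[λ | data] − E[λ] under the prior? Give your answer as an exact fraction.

Total count: 10 + 19 + 8 + 3 + 13 + 17 + 14 + 2 + 11 + 7 = 104.
Total exposure: 5 + 7 + 3 + 1 + 4 + 5 + 3 + 1 + 5 + 2 = 36 days.
By Gamma–Poisson conjugacy, the posterior is Gamma(α + Σx, β + Σt) = Gamma(21 + 104, 7 + 36) = Gamma(125, 43).
Posterior mean = 125/43 = 125/43; prior mean = 21/7 = 3. Difference = 125/43 − 3 = -4/43.

-4/43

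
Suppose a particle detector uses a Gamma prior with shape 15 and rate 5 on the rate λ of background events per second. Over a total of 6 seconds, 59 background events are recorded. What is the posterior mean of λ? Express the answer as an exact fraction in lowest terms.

Total count 59 over total exposure 6 seconds.
Gamma(α, β) with Poisson data over total exposure Σt gives posterior Gamma(α+Σx, β+Σt) = Gamma(74, 11).
Posterior mean = α'/β' = 74/11.

74/11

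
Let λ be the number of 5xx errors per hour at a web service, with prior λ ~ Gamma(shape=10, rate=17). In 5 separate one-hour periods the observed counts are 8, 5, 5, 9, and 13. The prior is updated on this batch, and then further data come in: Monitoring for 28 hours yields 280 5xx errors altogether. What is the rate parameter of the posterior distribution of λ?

50

Total count: 8 + 5 + 5 + 9 + 13 = 40.
Total exposure: 5 hours.
After the first batch: Gamma(10 + 40, 17 + 5) = Gamma(50, 22).
Total count 280 over total exposure 28 hours.
After the second batch: Gamma(50 + 280, 22 + 28) = Gamma(330, 50).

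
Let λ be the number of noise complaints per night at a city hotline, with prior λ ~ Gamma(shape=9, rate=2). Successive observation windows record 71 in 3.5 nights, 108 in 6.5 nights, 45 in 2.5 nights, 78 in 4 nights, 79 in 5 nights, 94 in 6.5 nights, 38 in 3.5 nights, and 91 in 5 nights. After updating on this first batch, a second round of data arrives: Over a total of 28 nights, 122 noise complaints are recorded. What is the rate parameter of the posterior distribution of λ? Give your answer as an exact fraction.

133/2

Total count: 71 + 108 + 45 + 78 + 79 + 94 + 38 + 91 = 604.
Total exposure: 3.5 + 6.5 + 2.5 + 4 + 5 + 6.5 + 3.5 + 5 = 36.5 nights.
After the first batch: Gamma(9 + 604, 2 + 36.5) = Gamma(613, 77/2).
Total count 122 over total exposure 28 nights.
After the second batch: Gamma(613 + 122, 77/2 + 28) = Gamma(735, 133/2).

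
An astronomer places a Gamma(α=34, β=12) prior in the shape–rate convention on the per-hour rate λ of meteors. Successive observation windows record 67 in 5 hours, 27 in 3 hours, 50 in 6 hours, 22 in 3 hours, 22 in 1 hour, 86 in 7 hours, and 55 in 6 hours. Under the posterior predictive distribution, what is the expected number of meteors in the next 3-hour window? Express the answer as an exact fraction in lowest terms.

1089/43

Total count: 67 + 27 + 50 + 22 + 22 + 86 + 55 = 329.
Total exposure: 5 + 3 + 6 + 3 + 1 + 7 + 6 = 31 hours.
Conjugate update: add total count to the shape and total exposure to the rate, giving Gamma(363, 43).
Predictive mean over a 3-hour window = T·E[λ|data] = 3·363/43 = 1089/43.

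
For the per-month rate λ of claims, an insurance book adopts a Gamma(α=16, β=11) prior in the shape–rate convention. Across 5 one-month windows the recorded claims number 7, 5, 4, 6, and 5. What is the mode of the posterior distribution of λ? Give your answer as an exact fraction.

21/8

Total count: 7 + 5 + 4 + 6 + 5 = 27.
Total exposure: 5 months.
Posterior: α' = 16 + 27 = 43, β' = 11 + 5 = 16.
Posterior mode = (α'−1)/β' = 42/16 = 21/8.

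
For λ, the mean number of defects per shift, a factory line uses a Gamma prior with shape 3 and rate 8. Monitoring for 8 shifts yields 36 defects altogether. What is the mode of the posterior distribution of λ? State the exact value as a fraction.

Total count 36 over total exposure 8 shifts.
By Gamma–Poisson conjugacy, the posterior is Gamma(α + Σx, β + Σt) = Gamma(3 + 36, 8 + 8) = Gamma(39, 16).
Posterior mode = (α'−1)/β' = 38/16 = 19/8.

19/8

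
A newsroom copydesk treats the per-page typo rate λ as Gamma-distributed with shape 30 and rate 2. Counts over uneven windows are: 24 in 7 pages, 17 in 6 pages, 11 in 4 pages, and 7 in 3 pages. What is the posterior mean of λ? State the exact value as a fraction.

89/22

Total count: 24 + 17 + 11 + 7 = 59.
Total exposure: 7 + 6 + 4 + 3 = 20 pages.
The Gamma prior is conjugate for the Poisson rate, so λ | data ~ Gamma(30+59, 2+20) = Gamma(89, 22).
Posterior mean = α'/β' = 89/22.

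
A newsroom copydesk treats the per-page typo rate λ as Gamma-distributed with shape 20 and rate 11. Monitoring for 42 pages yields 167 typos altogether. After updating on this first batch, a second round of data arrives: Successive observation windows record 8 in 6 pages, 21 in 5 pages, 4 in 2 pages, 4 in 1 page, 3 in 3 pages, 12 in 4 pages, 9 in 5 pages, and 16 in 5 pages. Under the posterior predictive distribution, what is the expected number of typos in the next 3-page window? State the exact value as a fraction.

Total count 167 over total exposure 42 pages.
After the first batch: Gamma(20 + 167, 11 + 42) = Gamma(187, 53).
Total count: 8 + 21 + 4 + 4 + 3 + 12 + 9 + 16 = 77.
Total exposure: 6 + 5 + 2 + 1 + 3 + 4 + 5 + 5 = 31 pages.
After the second batch: Gamma(187 + 77, 53 + 31) = Gamma(264, 84).
Predictive mean over a 3-page window = T·E[λ|data] = 3·264/84 = 66/7.

66/7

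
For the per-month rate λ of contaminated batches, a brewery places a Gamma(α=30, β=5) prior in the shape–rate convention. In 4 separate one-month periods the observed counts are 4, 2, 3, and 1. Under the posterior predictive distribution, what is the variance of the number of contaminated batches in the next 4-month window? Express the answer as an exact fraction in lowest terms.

Total count: 4 + 2 + 3 + 1 = 10.
Total exposure: 4 months.
The Gamma prior is conjugate for the Poisson rate, so λ | data ~ Gamma(30+10, 5+4) = Gamma(40, 9).
The posterior predictive for a window of length T is Negative Binomial with variance T·α'·(β'+T)/β'² = 4·40·13/81 = 2080/81.

2080/81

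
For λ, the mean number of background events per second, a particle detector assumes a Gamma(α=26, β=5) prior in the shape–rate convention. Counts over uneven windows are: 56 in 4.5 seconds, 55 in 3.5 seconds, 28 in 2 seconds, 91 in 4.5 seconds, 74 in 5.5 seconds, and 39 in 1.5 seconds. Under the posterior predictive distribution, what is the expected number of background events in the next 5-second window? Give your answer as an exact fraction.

3690/53

Total count: 56 + 55 + 28 + 91 + 74 + 39 = 343.
Total exposure: 4.5 + 3.5 + 2 + 4.5 + 5.5 + 1.5 = 21.5 seconds.
Gamma(α, β) with Poisson data over total exposure Σt gives posterior Gamma(α+Σx, β+Σt) = Gamma(369, 53/2).
Predictive mean over a 5-second window = T·E[λ|data] = 5·369/(53/2) = 3690/53.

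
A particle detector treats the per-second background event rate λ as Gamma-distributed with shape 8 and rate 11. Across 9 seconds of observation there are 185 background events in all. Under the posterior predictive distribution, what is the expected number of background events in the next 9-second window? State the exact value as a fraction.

1737/20

Total count 185 over total exposure 9 seconds.
The Gamma prior is conjugate for the Poisson rate, so λ | data ~ Gamma(8+185, 11+9) = Gamma(193, 20).
Predictive mean over a 9-second window = T·E[λ|data] = 9·193/20 = 1737/20.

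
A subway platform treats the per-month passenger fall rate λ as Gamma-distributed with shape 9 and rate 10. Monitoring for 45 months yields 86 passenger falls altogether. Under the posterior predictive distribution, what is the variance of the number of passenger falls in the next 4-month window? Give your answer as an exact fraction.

4484/605

Total count 86 over total exposure 45 months.
Posterior: α' = 9 + 86 = 95, β' = 10 + 45 = 55.
The posterior predictive for a window of length T is Negative Binomial with variance T·α'·(β'+T)/β'² = 4·95·59/3025 = 4484/605.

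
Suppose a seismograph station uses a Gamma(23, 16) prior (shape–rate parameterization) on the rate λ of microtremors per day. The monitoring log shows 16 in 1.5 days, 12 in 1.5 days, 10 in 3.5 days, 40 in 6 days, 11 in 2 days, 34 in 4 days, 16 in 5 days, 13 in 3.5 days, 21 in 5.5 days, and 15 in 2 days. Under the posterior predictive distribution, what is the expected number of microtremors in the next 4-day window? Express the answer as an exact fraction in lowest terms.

1688/101

Total count: 16 + 12 + 10 + 40 + 11 + 34 + 16 + 13 + 21 + 15 = 188.
Total exposure: 1.5 + 1.5 + 3.5 + 6 + 2 + 4 + 5 + 3.5 + 5.5 + 2 = 34.5 days.
The Gamma prior is conjugate for the Poisson rate, so λ | data ~ Gamma(23+188, 16+34.5) = Gamma(211, 101/2).
Predictive mean over a 4-day window = T·E[λ|data] = 4·211/(101/2) = 1688/101.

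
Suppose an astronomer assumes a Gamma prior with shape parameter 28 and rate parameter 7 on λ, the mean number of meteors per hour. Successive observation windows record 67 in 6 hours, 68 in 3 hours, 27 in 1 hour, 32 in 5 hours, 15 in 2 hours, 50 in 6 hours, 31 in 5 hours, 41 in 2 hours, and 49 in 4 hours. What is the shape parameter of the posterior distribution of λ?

Total count: 67 + 68 + 27 + 32 + 15 + 50 + 31 + 41 + 49 = 380.
Total exposure: 6 + 3 + 1 + 5 + 2 + 6 + 5 + 2 + 4 = 34 hours.
By Gamma–Poisson conjugacy, the posterior is Gamma(α + Σx, β + Σt) = Gamma(28 + 380, 7 + 34) = Gamma(408, 41).

408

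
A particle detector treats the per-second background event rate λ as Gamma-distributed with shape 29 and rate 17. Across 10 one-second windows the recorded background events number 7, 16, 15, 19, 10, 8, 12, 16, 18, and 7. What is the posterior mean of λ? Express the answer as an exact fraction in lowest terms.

Total count: 7 + 16 + 15 + 19 + 10 + 8 + 12 + 16 + 18 + 7 = 128.
Total exposure: 10 seconds.
Conjugate update: add total count to the shape and total exposure to the rate, giving Gamma(157, 27).
Posterior mean = α'/β' = 157/27.

157/27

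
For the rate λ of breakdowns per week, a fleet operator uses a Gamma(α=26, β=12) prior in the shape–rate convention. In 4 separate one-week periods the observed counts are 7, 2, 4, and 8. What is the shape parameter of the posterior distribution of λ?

47

Total count: 7 + 2 + 4 + 8 = 21.
Total exposure: 4 weeks.
Posterior: α' = 26 + 21 = 47, β' = 12 + 4 = 16.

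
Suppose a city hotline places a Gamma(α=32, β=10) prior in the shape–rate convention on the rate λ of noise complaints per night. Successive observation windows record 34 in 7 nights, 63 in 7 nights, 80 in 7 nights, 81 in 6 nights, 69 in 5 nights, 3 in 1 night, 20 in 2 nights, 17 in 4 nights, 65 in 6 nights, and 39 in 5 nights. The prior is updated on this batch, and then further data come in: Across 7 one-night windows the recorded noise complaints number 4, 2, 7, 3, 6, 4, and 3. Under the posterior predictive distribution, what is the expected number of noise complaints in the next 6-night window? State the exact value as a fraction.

Total count: 34 + 63 + 80 + 81 + 69 + 3 + 20 + 17 + 65 + 39 = 471.
Total exposure: 7 + 7 + 7 + 6 + 5 + 1 + 2 + 4 + 6 + 5 = 50 nights.
After the first batch: Gamma(32 + 471, 10 + 50) = Gamma(503, 60).
Total count: 4 + 2 + 7 + 3 + 6 + 4 + 3 = 29.
Total exposure: 7 nights.
After the second batch: Gamma(503 + 29, 60 + 7) = Gamma(532, 67).
Predictive mean over a 6-night window = T·E[λ|data] = 6·532/67 = 3192/67.

3192/67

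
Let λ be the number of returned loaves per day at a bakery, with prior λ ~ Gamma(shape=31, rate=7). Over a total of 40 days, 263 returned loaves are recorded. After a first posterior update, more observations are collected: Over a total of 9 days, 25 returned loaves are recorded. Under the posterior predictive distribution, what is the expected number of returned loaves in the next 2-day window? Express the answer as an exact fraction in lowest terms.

Total count 263 over total exposure 40 days.
After the first batch: Gamma(31 + 263, 7 + 40) = Gamma(294, 47).
Total count 25 over total exposure 9 days.
After the second batch: Gamma(294 + 25, 47 + 9) = Gamma(319, 56).
Predictive mean over a 2-day window = T·E[λ|data] = 2·319/56 = 319/28.

319/28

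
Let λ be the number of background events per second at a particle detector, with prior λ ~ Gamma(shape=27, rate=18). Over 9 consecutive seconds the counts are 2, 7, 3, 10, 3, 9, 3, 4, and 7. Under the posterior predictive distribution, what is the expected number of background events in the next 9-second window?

Total count: 2 + 7 + 3 + 10 + 3 + 9 + 3 + 4 + 7 = 48.
Total exposure: 9 seconds.
Posterior: α' = 27 + 48 = 75, β' = 18 + 9 = 27.
Predictive mean over a 9-second window = T·E[λ|data] = 9·75/27 = 25.

25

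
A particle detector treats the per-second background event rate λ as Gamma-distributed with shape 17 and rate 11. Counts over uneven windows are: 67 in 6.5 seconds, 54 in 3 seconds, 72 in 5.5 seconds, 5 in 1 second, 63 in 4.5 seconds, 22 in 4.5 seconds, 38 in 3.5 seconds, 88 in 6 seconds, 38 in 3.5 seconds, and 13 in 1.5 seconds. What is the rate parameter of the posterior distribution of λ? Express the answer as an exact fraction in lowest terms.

Total count: 67 + 54 + 72 + 5 + 63 + 22 + 38 + 88 + 38 + 13 = 460.
Total exposure: 6.5 + 3 + 5.5 + 1 + 4.5 + 4.5 + 3.5 + 6 + 3.5 + 1.5 = 39.5 seconds.
The Gamma prior is conjugate for the Poisson rate, so λ | data ~ Gamma(17+460, 11+39.5) = Gamma(477, 101/2).

101/2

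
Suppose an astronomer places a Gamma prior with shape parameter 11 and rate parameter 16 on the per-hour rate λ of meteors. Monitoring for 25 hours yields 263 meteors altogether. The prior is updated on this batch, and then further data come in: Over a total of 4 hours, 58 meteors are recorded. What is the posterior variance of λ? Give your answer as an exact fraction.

Total count 263 over total exposure 25 hours.
After the first batch: Gamma(11 + 263, 16 + 25) = Gamma(274, 41).
Total count 58 over total exposure 4 hours.
After the second batch: Gamma(274 + 58, 41 + 4) = Gamma(332, 45).
Posterior variance = α'/β'² = 332/2025.

332/2025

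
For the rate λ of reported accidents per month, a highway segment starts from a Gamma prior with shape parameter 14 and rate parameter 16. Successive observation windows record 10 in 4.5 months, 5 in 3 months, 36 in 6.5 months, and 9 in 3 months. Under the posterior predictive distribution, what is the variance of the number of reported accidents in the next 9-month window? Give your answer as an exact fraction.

Total count: 10 + 5 + 36 + 9 = 60.
Total exposure: 4.5 + 3 + 6.5 + 3 = 17 months.
Posterior: α' = 14 + 60 = 74, β' = 16 + 17 = 33.
The posterior predictive for a window of length T is Negative Binomial with variance T·α'·(β'+T)/β'² = 9·74·42/1089 = 3108/121.

3108/121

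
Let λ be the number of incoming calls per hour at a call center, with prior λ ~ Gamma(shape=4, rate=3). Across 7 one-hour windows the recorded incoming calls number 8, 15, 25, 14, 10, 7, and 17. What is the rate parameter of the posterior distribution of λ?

Total count: 8 + 15 + 25 + 14 + 10 + 7 + 17 = 96.
Total exposure: 7 hours.
By Gamma–Poisson conjugacy, the posterior is Gamma(α + Σx, β + Σt) = Gamma(4 + 96, 3 + 7) = Gamma(100, 10).

10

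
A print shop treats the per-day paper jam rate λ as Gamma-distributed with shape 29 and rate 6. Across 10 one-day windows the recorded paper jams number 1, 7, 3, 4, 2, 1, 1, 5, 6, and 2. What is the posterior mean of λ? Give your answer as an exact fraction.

Total count: 1 + 7 + 3 + 4 + 2 + 1 + 1 + 5 + 6 + 2 = 32.
Total exposure: 10 days.
Conjugate update: add total count to the shape and total exposure to the rate, giving Gamma(61, 16).
Posterior mean = α'/β' = 61/16.

61/16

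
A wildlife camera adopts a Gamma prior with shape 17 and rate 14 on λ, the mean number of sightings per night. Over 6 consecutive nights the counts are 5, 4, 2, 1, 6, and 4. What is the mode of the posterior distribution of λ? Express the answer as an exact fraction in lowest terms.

Total count: 5 + 4 + 2 + 1 + 6 + 4 = 22.
Total exposure: 6 nights.
Gamma(α, β) with Poisson data over total exposure Σt gives posterior Gamma(α+Σx, β+Σt) = Gamma(39, 20).
Posterior mode = (α'−1)/β' = 38/20 = 19/10.

19/10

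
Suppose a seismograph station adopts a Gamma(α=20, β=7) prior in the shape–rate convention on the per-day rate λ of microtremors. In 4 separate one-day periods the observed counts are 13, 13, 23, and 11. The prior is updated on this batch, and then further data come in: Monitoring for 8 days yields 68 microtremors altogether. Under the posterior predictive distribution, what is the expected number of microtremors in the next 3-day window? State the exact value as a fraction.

444/19

Total count: 13 + 13 + 23 + 11 = 60.
Total exposure: 4 days.
After the first batch: Gamma(20 + 60, 7 + 4) = Gamma(80, 11).
Total count 68 over total exposure 8 days.
After the second batch: Gamma(80 + 68, 11 + 8) = Gamma(148, 19).
Predictive mean over a 3-day window = T·E[λ|data] = 3·148/19 = 444/19.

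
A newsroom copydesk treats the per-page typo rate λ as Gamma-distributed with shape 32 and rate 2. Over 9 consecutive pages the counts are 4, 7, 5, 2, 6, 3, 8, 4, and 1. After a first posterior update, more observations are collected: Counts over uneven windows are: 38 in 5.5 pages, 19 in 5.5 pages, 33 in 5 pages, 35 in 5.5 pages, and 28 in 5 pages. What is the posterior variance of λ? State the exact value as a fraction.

Total count: 4 + 7 + 5 + 2 + 6 + 3 + 8 + 4 + 1 = 40.
Total exposure: 9 pages.
After the first batch: Gamma(32 + 40, 2 + 9) = Gamma(72, 11).
Total count: 38 + 19 + 33 + 35 + 28 = 153.
Total exposure: 5.5 + 5.5 + 5 + 5.5 + 5 = 26.5 pages.
After the second batch: Gamma(72 + 153, 11 + 26.5) = Gamma(225, 75/2).
Posterior variance = α'/β'² = 225/(5625/4) = 4/25.

4/25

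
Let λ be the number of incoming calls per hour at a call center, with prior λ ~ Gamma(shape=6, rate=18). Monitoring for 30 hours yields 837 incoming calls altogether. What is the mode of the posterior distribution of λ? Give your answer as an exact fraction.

Total count 837 over total exposure 30 hours.
Gamma(α, β) with Poisson data over total exposure Σt gives posterior Gamma(α+Σx, β+Σt) = Gamma(843, 48).
Posterior mode = (α'−1)/β' = 842/48 = 421/24.

421/24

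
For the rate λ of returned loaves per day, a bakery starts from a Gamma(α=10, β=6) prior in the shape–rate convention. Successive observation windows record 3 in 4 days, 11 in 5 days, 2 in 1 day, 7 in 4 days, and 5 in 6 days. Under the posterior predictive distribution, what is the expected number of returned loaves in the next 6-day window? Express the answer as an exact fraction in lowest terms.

Total count: 3 + 11 + 2 + 7 + 5 = 28.
Total exposure: 4 + 5 + 1 + 4 + 6 = 20 days.
By Gamma–Poisson conjugacy, the posterior is Gamma(α + Σx, β + Σt) = Gamma(10 + 28, 6 + 20) = Gamma(38, 26).
Predictive mean over a 6-day window = T·E[λ|data] = 6·38/26 = 114/13.

114/13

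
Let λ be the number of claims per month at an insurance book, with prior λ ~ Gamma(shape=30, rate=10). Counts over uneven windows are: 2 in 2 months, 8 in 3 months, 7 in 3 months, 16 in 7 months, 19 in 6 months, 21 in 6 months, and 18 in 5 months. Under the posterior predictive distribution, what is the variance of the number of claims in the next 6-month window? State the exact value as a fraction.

Total count: 2 + 8 + 7 + 16 + 19 + 21 + 18 = 91.
Total exposure: 2 + 3 + 3 + 7 + 6 + 6 + 5 = 32 months.
By Gamma–Poisson conjugacy, the posterior is Gamma(α + Σx, β + Σt) = Gamma(30 + 91, 10 + 32) = Gamma(121, 42).
The posterior predictive for a window of length T is Negative Binomial with variance T·α'·(β'+T)/β'² = 6·121·48/1764 = 968/49.

968/49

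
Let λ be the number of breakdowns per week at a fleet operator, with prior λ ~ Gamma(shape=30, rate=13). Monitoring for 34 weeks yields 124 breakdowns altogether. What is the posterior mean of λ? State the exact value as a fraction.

154/47

Total count 124 over total exposure 34 weeks.
Conjugate update: add total count to the shape and total exposure to the rate, giving Gamma(154, 47).
Posterior mean = α'/β' = 154/47.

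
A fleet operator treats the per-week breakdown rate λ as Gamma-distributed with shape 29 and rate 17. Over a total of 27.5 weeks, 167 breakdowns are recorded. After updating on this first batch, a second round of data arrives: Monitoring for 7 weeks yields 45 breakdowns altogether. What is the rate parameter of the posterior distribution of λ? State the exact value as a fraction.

Total count 167 over total exposure 27.5 weeks.
After the first batch: Gamma(29 + 167, 17 + 27.5) = Gamma(196, 89/2).
Total count 45 over total exposure 7 weeks.
After the second batch: Gamma(196 + 45, 89/2 + 7) = Gamma(241, 103/2).

103/2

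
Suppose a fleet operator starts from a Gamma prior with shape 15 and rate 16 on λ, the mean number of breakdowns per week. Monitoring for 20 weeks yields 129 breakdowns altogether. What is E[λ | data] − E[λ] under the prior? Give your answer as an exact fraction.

49/16

Total count 129 over total exposure 20 weeks.
Posterior: α' = 15 + 129 = 144, β' = 16 + 20 = 36.
Posterior mean = 144/36 = 4; prior mean = 15/16 = 15/16. Difference = 4 − 15/16 = 49/16.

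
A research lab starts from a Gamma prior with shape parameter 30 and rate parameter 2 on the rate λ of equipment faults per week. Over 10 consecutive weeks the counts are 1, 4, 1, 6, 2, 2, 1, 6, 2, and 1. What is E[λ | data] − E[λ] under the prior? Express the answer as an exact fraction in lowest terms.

-31/3

Total count: 1 + 4 + 1 + 6 + 2 + 2 + 1 + 6 + 2 + 1 = 26.
Total exposure: 10 weeks.
By Gamma–Poisson conjugacy, the posterior is Gamma(α + Σx, β + Σt) = Gamma(30 + 26, 2 + 10) = Gamma(56, 12).
Posterior mean = 56/12 = 14/3; prior mean = 30/2 = 15. Difference = 14/3 − 15 = -31/3.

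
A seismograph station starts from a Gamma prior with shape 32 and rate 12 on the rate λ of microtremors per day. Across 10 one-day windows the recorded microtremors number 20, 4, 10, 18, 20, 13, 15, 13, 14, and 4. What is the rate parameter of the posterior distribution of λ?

Total count: 20 + 4 + 10 + 18 + 20 + 13 + 15 + 13 + 14 + 4 = 131.
Total exposure: 10 days.
By Gamma–Poisson conjugacy, the posterior is Gamma(α + Σx, β + Σt) = Gamma(32 + 131, 12 + 10) = Gamma(163, 22).

22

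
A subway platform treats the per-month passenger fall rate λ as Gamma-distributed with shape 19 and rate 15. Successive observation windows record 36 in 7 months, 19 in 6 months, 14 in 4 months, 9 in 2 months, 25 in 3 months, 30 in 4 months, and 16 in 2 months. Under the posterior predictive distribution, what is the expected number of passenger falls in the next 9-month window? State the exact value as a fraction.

Total count: 36 + 19 + 14 + 9 + 25 + 30 + 16 = 149.
Total exposure: 7 + 6 + 4 + 2 + 3 + 4 + 2 = 28 months.
The Gamma prior is conjugate for the Poisson rate, so λ | data ~ Gamma(19+149, 15+28) = Gamma(168, 43).
Predictive mean over a 9-month window = T·E[λ|data] = 9·168/43 = 1512/43.

1512/43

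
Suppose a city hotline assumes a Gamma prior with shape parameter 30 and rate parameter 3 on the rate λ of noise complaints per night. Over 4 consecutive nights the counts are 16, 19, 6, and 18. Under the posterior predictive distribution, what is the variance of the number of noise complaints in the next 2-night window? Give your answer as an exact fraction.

1602/49

Total count: 16 + 19 + 6 + 18 = 59.
Total exposure: 4 nights.
Gamma(α, β) with Poisson data over total exposure Σt gives posterior Gamma(α+Σx, β+Σt) = Gamma(89, 7).
The posterior predictive for a window of length T is Negative Binomial with variance T·α'·(β'+T)/β'² = 2·89·9/49 = 1602/49.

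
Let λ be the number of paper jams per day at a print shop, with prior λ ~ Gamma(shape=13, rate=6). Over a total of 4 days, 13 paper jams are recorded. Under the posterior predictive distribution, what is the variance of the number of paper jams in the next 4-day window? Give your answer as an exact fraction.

Total count 13 over total exposure 4 days.
Posterior: α' = 13 + 13 = 26, β' = 6 + 4 = 10.
The posterior predictive for a window of length T is Negative Binomial with variance T·α'·(β'+T)/β'² = 4·26·14/100 = 364/25.

364/25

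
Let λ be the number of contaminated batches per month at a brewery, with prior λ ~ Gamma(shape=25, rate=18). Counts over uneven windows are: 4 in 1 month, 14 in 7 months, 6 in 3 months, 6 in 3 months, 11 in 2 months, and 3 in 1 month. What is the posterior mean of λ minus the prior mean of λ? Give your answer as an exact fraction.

367/630

Total count: 4 + 14 + 6 + 6 + 11 + 3 = 44.
Total exposure: 1 + 7 + 3 + 3 + 2 + 1 = 17 months.
The Gamma prior is conjugate for the Poisson rate, so λ | data ~ Gamma(25+44, 18+17) = Gamma(69, 35).
Posterior mean = 69/35 = 69/35; prior mean = 25/18 = 25/18. Difference = 69/35 − 25/18 = 367/630.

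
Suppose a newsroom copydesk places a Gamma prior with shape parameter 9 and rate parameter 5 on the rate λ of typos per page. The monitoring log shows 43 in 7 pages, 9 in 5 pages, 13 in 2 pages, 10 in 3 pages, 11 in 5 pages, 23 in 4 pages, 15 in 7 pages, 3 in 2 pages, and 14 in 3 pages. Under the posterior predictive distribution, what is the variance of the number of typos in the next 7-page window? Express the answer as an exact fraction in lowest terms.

Total count: 43 + 9 + 13 + 10 + 11 + 23 + 15 + 3 + 14 = 141.
Total exposure: 7 + 5 + 2 + 3 + 5 + 4 + 7 + 2 + 3 = 38 pages.
Posterior: α' = 9 + 141 = 150, β' = 5 + 38 = 43.
The posterior predictive for a window of length T is Negative Binomial with variance T·α'·(β'+T)/β'² = 7·150·50/1849 = 52500/1849.

52500/1849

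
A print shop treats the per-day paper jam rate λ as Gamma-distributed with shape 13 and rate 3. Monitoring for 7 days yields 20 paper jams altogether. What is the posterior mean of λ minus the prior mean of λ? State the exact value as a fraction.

-31/30

Total count 20 over total exposure 7 days.
Gamma(α, β) with Poisson data over total exposure Σt gives posterior Gamma(α+Σx, β+Σt) = Gamma(33, 10).
Posterior mean = 33/10 = 33/10; prior mean = 13/3 = 13/3. Difference = 33/10 − 13/3 = -31/30.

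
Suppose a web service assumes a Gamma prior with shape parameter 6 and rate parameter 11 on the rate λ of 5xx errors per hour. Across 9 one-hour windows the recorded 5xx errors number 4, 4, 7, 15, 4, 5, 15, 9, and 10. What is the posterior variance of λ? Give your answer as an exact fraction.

Total count: 4 + 4 + 7 + 15 + 4 + 5 + 15 + 9 + 10 = 73.
Total exposure: 9 hours.
Conjugate update: add total count to the shape and total exposure to the rate, giving Gamma(79, 20).
Posterior variance = α'/β'² = 79/400.

79/400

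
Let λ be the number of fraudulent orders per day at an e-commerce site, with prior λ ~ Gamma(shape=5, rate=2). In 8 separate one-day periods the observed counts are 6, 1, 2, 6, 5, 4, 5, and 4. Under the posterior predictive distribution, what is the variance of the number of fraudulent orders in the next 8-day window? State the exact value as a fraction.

1368/25

Total count: 6 + 1 + 2 + 6 + 5 + 4 + 5 + 4 = 33.
Total exposure: 8 days.
The Gamma prior is conjugate for the Poisson rate, so λ | data ~ Gamma(5+33, 2+8) = Gamma(38, 10).
The posterior predictive for a window of length T is Negative Binomial with variance T·α'·(β'+T)/β'² = 8·38·18/100 = 1368/25.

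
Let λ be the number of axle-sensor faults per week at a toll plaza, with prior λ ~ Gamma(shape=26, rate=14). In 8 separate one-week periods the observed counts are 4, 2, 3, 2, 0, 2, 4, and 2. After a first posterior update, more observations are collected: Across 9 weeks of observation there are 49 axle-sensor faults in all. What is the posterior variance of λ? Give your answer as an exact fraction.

Total count: 4 + 2 + 3 + 2 + 0 + 2 + 4 + 2 = 19.
Total exposure: 8 weeks.
After the first batch: Gamma(26 + 19, 14 + 8) = Gamma(45, 22).
Total count 49 over total exposure 9 weeks.
After the second batch: Gamma(45 + 49, 22 + 9) = Gamma(94, 31).
Posterior variance = α'/β'² = 94/961.

94/961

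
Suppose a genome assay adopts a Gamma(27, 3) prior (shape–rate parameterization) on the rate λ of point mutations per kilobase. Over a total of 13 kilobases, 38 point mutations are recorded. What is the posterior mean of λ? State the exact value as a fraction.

Total count 38 over total exposure 13 kilobases.
Posterior: α' = 27 + 38 = 65, β' = 3 + 13 = 16.
Posterior mean = α'/β' = 65/16.

65/16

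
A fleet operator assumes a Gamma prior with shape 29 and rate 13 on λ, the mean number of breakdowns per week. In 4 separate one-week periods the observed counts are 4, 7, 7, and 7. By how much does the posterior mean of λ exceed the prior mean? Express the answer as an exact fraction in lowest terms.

Total count: 4 + 7 + 7 + 7 = 25.
Total exposure: 4 weeks.
Posterior: α' = 29 + 25 = 54, β' = 13 + 4 = 17.
Posterior mean = 54/17 = 54/17; prior mean = 29/13 = 29/13. Difference = 54/17 − 29/13 = 209/221.

209/221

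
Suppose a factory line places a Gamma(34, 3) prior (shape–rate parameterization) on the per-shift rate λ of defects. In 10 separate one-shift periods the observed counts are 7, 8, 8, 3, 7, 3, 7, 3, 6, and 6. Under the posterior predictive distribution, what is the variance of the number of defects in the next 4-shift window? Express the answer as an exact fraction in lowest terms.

6256/169

Total count: 7 + 8 + 8 + 3 + 7 + 3 + 7 + 3 + 6 + 6 = 58.
Total exposure: 10 shifts.
The Gamma prior is conjugate for the Poisson rate, so λ | data ~ Gamma(34+58, 3+10) = Gamma(92, 13).
The posterior predictive for a window of length T is Negative Binomial with variance T·α'·(β'+T)/β'² = 4·92·17/169 = 6256/169.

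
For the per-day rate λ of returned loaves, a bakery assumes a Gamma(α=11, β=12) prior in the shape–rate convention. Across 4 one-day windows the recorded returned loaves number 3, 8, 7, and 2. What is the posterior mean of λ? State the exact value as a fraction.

31/16

Total count: 3 + 8 + 7 + 2 = 20.
Total exposure: 4 days.
By Gamma–Poisson conjugacy, the posterior is Gamma(α + Σx, β + Σt) = Gamma(11 + 20, 12 + 4) = Gamma(31, 16).
Posterior mean = α'/β' = 31/16.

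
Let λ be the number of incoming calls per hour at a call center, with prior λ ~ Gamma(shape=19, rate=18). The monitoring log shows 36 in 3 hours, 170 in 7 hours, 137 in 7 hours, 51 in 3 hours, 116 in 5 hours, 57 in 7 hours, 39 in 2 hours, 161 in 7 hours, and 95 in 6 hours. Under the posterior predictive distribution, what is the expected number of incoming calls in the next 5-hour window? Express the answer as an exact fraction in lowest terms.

881/13

Total count: 36 + 170 + 137 + 51 + 116 + 57 + 39 + 161 + 95 = 862.
Total exposure: 3 + 7 + 7 + 3 + 5 + 7 + 2 + 7 + 6 = 47 hours.
Gamma(α, β) with Poisson data over total exposure Σt gives posterior Gamma(α+Σx, β+Σt) = Gamma(881, 65).
Predictive mean over a 5-hour window = T·E[λ|data] = 5·881/65 = 881/13.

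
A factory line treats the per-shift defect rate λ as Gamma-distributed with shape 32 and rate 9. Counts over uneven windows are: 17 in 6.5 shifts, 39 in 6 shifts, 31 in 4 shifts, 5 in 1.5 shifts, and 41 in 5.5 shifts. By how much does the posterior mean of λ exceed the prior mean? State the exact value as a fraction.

Total count: 17 + 39 + 31 + 5 + 41 = 133.
Total exposure: 6.5 + 6 + 4 + 1.5 + 5.5 = 23.5 shifts.
By Gamma–Poisson conjugacy, the posterior is Gamma(α + Σx, β + Σt) = Gamma(32 + 133, 9 + 23.5) = Gamma(165, 65/2).
Posterior mean = 165/(65/2) = 66/13; prior mean = 32/9 = 32/9. Difference = 66/13 − 32/9 = 178/117.

178/117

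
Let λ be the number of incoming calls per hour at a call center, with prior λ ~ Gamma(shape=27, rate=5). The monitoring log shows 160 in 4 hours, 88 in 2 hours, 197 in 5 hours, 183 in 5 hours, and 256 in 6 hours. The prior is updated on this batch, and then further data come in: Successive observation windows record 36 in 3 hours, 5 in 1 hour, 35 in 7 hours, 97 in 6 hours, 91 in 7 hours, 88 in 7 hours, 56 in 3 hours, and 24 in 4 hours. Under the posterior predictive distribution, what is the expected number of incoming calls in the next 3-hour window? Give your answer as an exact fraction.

4029/65

Total count: 160 + 88 + 197 + 183 + 256 = 884.
Total exposure: 4 + 2 + 5 + 5 + 6 = 22 hours.
After the first batch: Gamma(27 + 884, 5 + 22) = Gamma(911, 27).
Total count: 36 + 5 + 35 + 97 + 91 + 88 + 56 + 24 = 432.
Total exposure: 3 + 1 + 7 + 6 + 7 + 7 + 3 + 4 = 38 hours.
After the second batch: Gamma(911 + 432, 27 + 38) = Gamma(1343, 65).
Predictive mean over a 3-hour window = T·E[λ|data] = 3·1343/65 = 4029/65.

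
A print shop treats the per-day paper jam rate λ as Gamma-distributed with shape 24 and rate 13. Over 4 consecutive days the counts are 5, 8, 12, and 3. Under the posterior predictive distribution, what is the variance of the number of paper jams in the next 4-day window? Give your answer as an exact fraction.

4368/289

Total count: 5 + 8 + 12 + 3 = 28.
Total exposure: 4 days.
By Gamma–Poisson conjugacy, the posterior is Gamma(α + Σx, β + Σt) = Gamma(24 + 28, 13 + 4) = Gamma(52, 17).
The posterior predictive for a window of length T is Negative Binomial with variance T·α'·(β'+T)/β'² = 4·52·21/289 = 4368/289.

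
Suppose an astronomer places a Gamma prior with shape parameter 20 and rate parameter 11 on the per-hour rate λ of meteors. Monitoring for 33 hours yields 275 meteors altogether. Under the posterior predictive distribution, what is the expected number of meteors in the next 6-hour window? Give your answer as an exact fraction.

Total count 275 over total exposure 33 hours.
By Gamma–Poisson conjugacy, the posterior is Gamma(α + Σx, β + Σt) = Gamma(20 + 275, 11 + 33) = Gamma(295, 44).
Predictive mean over a 6-hour window = T·E[λ|data] = 6·295/44 = 885/22.

885/22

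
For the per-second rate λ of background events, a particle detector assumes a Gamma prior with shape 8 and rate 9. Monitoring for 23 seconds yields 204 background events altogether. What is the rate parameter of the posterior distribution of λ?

Total count 204 over total exposure 23 seconds.
By Gamma–Poisson conjugacy, the posterior is Gamma(α + Σx, β + Σt) = Gamma(8 + 204, 9 + 23) = Gamma(212, 32).

32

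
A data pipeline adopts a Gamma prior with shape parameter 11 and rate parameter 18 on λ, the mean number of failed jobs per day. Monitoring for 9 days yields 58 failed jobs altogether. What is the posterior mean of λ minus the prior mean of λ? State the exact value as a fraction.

Total count 58 over total exposure 9 days.
By Gamma–Poisson conjugacy, the posterior is Gamma(α + Σx, β + Σt) = Gamma(11 + 58, 18 + 9) = Gamma(69, 27).
Posterior mean = 69/27 = 23/9; prior mean = 11/18 = 11/18. Difference = 23/9 − 11/18 = 35/18.

35/18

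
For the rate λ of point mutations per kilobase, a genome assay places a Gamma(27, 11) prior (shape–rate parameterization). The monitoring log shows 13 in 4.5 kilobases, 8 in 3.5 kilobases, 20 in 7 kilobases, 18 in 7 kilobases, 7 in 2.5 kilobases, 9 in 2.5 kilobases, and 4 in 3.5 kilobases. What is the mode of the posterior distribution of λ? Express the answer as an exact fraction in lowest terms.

Total count: 13 + 8 + 20 + 18 + 7 + 9 + 4 = 79.
Total exposure: 4.5 + 3.5 + 7 + 7 + 2.5 + 2.5 + 3.5 = 30.5 kilobases.
The Gamma prior is conjugate for the Poisson rate, so λ | data ~ Gamma(27+79, 11+30.5) = Gamma(106, 83/2).
Posterior mode = (α'−1)/β' = 105/(83/2) = 210/83.

210/83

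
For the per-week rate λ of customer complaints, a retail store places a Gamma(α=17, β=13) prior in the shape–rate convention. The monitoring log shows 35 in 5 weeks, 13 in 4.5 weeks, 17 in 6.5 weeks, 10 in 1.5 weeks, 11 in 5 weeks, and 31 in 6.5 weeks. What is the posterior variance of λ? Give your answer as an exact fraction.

Total count: 35 + 13 + 17 + 10 + 11 + 31 = 117.
Total exposure: 5 + 4.5 + 6.5 + 1.5 + 5 + 6.5 = 29 weeks.
Gamma(α, β) with Poisson data over total exposure Σt gives posterior Gamma(α+Σx, β+Σt) = Gamma(134, 42).
Posterior variance = α'/β'² = 134/1764 = 67/882.

67/882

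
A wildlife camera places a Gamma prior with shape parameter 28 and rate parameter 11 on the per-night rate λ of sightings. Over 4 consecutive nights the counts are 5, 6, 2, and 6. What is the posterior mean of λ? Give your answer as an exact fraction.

47/15

Total count: 5 + 6 + 2 + 6 = 19.
Total exposure: 4 nights.
By Gamma–Poisson conjugacy, the posterior is Gamma(α + Σx, β + Σt) = Gamma(28 + 19, 11 + 4) = Gamma(47, 15).
Posterior mean = α'/β' = 47/15.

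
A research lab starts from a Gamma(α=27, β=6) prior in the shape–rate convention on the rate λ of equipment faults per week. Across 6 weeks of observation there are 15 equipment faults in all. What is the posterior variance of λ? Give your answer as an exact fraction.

Total count 15 over total exposure 6 weeks.
Conjugate update: add total count to the shape and total exposure to the rate, giving Gamma(42, 12).
Posterior variance = α'/β'² = 42/144 = 7/24.

7/24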